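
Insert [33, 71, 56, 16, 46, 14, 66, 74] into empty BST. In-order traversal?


Insert 33: root
Insert 71: R from 33
Insert 56: R from 33 -> L from 71
Insert 16: L from 33
Insert 46: R from 33 -> L from 71 -> L from 56
Insert 14: L from 33 -> L from 16
Insert 66: R from 33 -> L from 71 -> R from 56
Insert 74: R from 33 -> R from 71

In-order: [14, 16, 33, 46, 56, 66, 71, 74]


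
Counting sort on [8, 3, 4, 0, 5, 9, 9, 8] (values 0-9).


Input: [8, 3, 4, 0, 5, 9, 9, 8]
Counts: [1, 0, 0, 1, 1, 1, 0, 0, 2, 2]

Sorted: [0, 3, 4, 5, 8, 8, 9, 9]


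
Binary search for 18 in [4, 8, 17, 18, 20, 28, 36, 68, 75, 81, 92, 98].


Step 1: lo=0, hi=11, mid=5, val=28
Step 2: lo=0, hi=4, mid=2, val=17
Step 3: lo=3, hi=4, mid=3, val=18

Found at index 3


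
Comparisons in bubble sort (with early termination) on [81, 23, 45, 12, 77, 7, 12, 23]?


Algorithm: bubble sort (with early termination)
Input: [81, 23, 45, 12, 77, 7, 12, 23]
Sorted: [7, 12, 12, 23, 23, 45, 77, 81]

27


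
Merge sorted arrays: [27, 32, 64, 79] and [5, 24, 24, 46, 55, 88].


Take 5 from B
Take 24 from B
Take 24 from B
Take 27 from A
Take 32 from A
Take 46 from B
Take 55 from B
Take 64 from A
Take 79 from A

Merged: [5, 24, 24, 27, 32, 46, 55, 64, 79, 88]


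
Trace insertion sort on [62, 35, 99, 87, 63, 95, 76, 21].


Initial: [62, 35, 99, 87, 63, 95, 76, 21]
Insert 35: [35, 62, 99, 87, 63, 95, 76, 21]
Insert 99: [35, 62, 99, 87, 63, 95, 76, 21]
Insert 87: [35, 62, 87, 99, 63, 95, 76, 21]
Insert 63: [35, 62, 63, 87, 99, 95, 76, 21]
Insert 95: [35, 62, 63, 87, 95, 99, 76, 21]
Insert 76: [35, 62, 63, 76, 87, 95, 99, 21]
Insert 21: [21, 35, 62, 63, 76, 87, 95, 99]

Sorted: [21, 35, 62, 63, 76, 87, 95, 99]


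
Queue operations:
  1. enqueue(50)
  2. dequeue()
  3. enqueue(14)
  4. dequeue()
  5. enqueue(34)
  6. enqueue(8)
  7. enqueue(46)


enqueue(50) -> [50]
dequeue()->50, []
enqueue(14) -> [14]
dequeue()->14, []
enqueue(34) -> [34]
enqueue(8) -> [34, 8]
enqueue(46) -> [34, 8, 46]

Final queue: [34, 8, 46]


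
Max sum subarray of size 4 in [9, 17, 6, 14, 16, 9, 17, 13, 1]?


[0:4]: 46
[1:5]: 53
[2:6]: 45
[3:7]: 56
[4:8]: 55
[5:9]: 40

Max: 56 at [3:7]


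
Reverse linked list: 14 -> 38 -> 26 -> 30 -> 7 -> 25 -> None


Step 1: curr=14, set curr.next=prev(None) | reversed so far: 14
Step 2: curr=38, set curr.next=prev(14) | reversed so far: 38 -> 14
Step 3: curr=26, set curr.next=prev(38) | reversed so far: 26 -> 38 -> 14
Step 4: curr=30, set curr.next=prev(26) | reversed so far: 30 -> 26 -> 38 -> 14
Step 5: curr=7, set curr.next=prev(30) | reversed so far: 7 -> 30 -> 26 -> 38 -> 14
Step 6: curr=25, set curr.next=prev(7) | reversed so far: 25 -> 7 -> 30 -> 26 -> 38 -> 14

25 -> 7 -> 30 -> 26 -> 38 -> 14 -> None


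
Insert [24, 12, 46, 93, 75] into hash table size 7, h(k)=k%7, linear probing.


Insert 24: h=3 -> slot 3
Insert 12: h=5 -> slot 5
Insert 46: h=4 -> slot 4
Insert 93: h=2 -> slot 2
Insert 75: h=5, 1 probes -> slot 6

Table: [None, None, 93, 24, 46, 12, 75]


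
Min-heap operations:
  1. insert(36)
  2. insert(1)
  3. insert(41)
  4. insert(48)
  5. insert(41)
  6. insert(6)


insert(36) -> [36]
insert(1) -> [1, 36]
insert(41) -> [1, 36, 41]
insert(48) -> [1, 36, 41, 48]
insert(41) -> [1, 36, 41, 48, 41]
insert(6) -> [1, 36, 6, 48, 41, 41]

Final heap: [1, 36, 6, 48, 41, 41]


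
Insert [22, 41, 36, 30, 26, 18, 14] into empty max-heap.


Insert 22: [22]
Insert 41: [41, 22]
Insert 36: [41, 22, 36]
Insert 30: [41, 30, 36, 22]
Insert 26: [41, 30, 36, 22, 26]
Insert 18: [41, 30, 36, 22, 26, 18]
Insert 14: [41, 30, 36, 22, 26, 18, 14]

Final heap: [41, 30, 36, 22, 26, 18, 14]


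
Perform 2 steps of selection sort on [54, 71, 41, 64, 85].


Initial: [54, 71, 41, 64, 85]
Step 1: min=41 at 2
  Swap: [41, 71, 54, 64, 85]
Step 2: min=54 at 2
  Swap: [41, 54, 71, 64, 85]

After 2 steps: [41, 54, 71, 64, 85]


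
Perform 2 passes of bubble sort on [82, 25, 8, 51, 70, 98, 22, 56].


Initial: [82, 25, 8, 51, 70, 98, 22, 56]
Pass 1: [25, 8, 51, 70, 82, 22, 56, 98] (6 swaps)
Pass 2: [8, 25, 51, 70, 22, 56, 82, 98] (3 swaps)

After 2 passes: [8, 25, 51, 70, 22, 56, 82, 98]


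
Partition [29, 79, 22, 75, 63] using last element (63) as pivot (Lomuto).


Pivot: 63
  29 <= 63: advance i (no swap)
  22 <= 63: swap -> [29, 22, 79, 75, 63]
Place pivot at 2: [29, 22, 63, 75, 79]

Partitioned: [29, 22, 63, 75, 79]


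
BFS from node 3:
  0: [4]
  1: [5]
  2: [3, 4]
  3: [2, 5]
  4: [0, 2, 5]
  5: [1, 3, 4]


Visit 3, enqueue [2, 5]
Visit 2, enqueue [4]
Visit 5, enqueue [1]
Visit 4, enqueue [0]
Visit 1, enqueue []
Visit 0, enqueue []

BFS order: [3, 2, 5, 4, 1, 0]


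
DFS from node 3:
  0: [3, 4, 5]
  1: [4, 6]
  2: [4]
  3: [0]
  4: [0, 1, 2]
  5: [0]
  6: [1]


Visit 3, push [0]
Visit 0, push [5, 4]
Visit 4, push [2, 1]
Visit 1, push [6]
Visit 6, push []
Visit 2, push []
Visit 5, push []

DFS order: [3, 0, 4, 1, 6, 2, 5]


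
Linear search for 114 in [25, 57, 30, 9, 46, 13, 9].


i=0: 25!=114
i=1: 57!=114
i=2: 30!=114
i=3: 9!=114
i=4: 46!=114
i=5: 13!=114
i=6: 9!=114

Not found, 7 comps


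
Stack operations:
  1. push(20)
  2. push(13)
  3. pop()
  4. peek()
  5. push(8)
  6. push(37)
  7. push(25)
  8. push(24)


push(20) -> [20]
push(13) -> [20, 13]
pop()->13, [20]
peek()->20
push(8) -> [20, 8]
push(37) -> [20, 8, 37]
push(25) -> [20, 8, 37, 25]
push(24) -> [20, 8, 37, 25, 24]

Final stack: [20, 8, 37, 25, 24]


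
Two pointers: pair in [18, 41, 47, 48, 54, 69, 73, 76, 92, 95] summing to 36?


lo=0(18)+hi=9(95)=113
lo=0(18)+hi=8(92)=110
lo=0(18)+hi=7(76)=94
lo=0(18)+hi=6(73)=91
lo=0(18)+hi=5(69)=87
lo=0(18)+hi=4(54)=72
lo=0(18)+hi=3(48)=66
lo=0(18)+hi=2(47)=65
lo=0(18)+hi=1(41)=59

No pair found


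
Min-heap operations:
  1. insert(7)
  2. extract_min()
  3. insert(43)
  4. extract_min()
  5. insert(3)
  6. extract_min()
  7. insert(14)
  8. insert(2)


insert(7) -> [7]
extract_min()->7, []
insert(43) -> [43]
extract_min()->43, []
insert(3) -> [3]
extract_min()->3, []
insert(14) -> [14]
insert(2) -> [2, 14]

Final heap: [2, 14]


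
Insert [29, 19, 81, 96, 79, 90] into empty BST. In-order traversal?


Insert 29: root
Insert 19: L from 29
Insert 81: R from 29
Insert 96: R from 29 -> R from 81
Insert 79: R from 29 -> L from 81
Insert 90: R from 29 -> R from 81 -> L from 96

In-order: [19, 29, 79, 81, 90, 96]


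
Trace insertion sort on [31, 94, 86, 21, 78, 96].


Initial: [31, 94, 86, 21, 78, 96]
Insert 94: [31, 94, 86, 21, 78, 96]
Insert 86: [31, 86, 94, 21, 78, 96]
Insert 21: [21, 31, 86, 94, 78, 96]
Insert 78: [21, 31, 78, 86, 94, 96]
Insert 96: [21, 31, 78, 86, 94, 96]

Sorted: [21, 31, 78, 86, 94, 96]


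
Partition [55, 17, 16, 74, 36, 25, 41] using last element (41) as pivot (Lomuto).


Pivot: 41
  17 <= 41: swap -> [17, 55, 16, 74, 36, 25, 41]
  16 <= 41: swap -> [17, 16, 55, 74, 36, 25, 41]
  36 <= 41: swap -> [17, 16, 36, 74, 55, 25, 41]
  25 <= 41: swap -> [17, 16, 36, 25, 55, 74, 41]
Place pivot at 4: [17, 16, 36, 25, 41, 74, 55]

Partitioned: [17, 16, 36, 25, 41, 74, 55]


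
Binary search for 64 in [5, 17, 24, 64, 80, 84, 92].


Step 1: lo=0, hi=6, mid=3, val=64

Found at index 3


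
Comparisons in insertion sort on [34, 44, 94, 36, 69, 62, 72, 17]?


Algorithm: insertion sort
Input: [34, 44, 94, 36, 69, 62, 72, 17]
Sorted: [17, 34, 36, 44, 62, 69, 72, 94]

19


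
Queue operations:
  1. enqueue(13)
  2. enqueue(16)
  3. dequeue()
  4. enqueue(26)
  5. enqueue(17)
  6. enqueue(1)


enqueue(13) -> [13]
enqueue(16) -> [13, 16]
dequeue()->13, [16]
enqueue(26) -> [16, 26]
enqueue(17) -> [16, 26, 17]
enqueue(1) -> [16, 26, 17, 1]

Final queue: [16, 26, 17, 1]


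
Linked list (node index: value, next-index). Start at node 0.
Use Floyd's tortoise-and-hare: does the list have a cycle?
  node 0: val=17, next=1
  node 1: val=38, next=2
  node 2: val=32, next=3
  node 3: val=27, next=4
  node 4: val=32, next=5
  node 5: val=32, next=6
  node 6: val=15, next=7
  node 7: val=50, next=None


Floyd's tortoise (slow, +1) and hare (fast, +2):
  init: slow=0, fast=0
  step 1: slow=1, fast=2
  step 2: slow=2, fast=4
  step 3: slow=3, fast=6
  step 4: fast 6->7->None, no cycle

Cycle: no


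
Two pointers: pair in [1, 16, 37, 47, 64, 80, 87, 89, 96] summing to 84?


lo=0(1)+hi=8(96)=97
lo=0(1)+hi=7(89)=90
lo=0(1)+hi=6(87)=88
lo=0(1)+hi=5(80)=81
lo=1(16)+hi=5(80)=96
lo=1(16)+hi=4(64)=80
lo=2(37)+hi=4(64)=101
lo=2(37)+hi=3(47)=84

Yes: 37+47=84


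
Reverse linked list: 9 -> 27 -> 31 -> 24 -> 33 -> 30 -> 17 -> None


Step 1: curr=9, set curr.next=prev(None) | reversed so far: 9
Step 2: curr=27, set curr.next=prev(9) | reversed so far: 27 -> 9
Step 3: curr=31, set curr.next=prev(27) | reversed so far: 31 -> 27 -> 9
Step 4: curr=24, set curr.next=prev(31) | reversed so far: 24 -> 31 -> 27 -> 9
Step 5: curr=33, set curr.next=prev(24) | reversed so far: 33 -> 24 -> 31 -> 27 -> 9
Step 6: curr=30, set curr.next=prev(33) | reversed so far: 30 -> 33 -> 24 -> 31 -> 27 -> 9
Step 7: curr=17, set curr.next=prev(30) | reversed so far: 17 -> 30 -> 33 -> 24 -> 31 -> 27 -> 9

17 -> 30 -> 33 -> 24 -> 31 -> 27 -> 9 -> None


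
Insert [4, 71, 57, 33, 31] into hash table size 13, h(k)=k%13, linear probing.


Insert 4: h=4 -> slot 4
Insert 71: h=6 -> slot 6
Insert 57: h=5 -> slot 5
Insert 33: h=7 -> slot 7
Insert 31: h=5, 3 probes -> slot 8

Table: [None, None, None, None, 4, 57, 71, 33, 31, None, None, None, None]


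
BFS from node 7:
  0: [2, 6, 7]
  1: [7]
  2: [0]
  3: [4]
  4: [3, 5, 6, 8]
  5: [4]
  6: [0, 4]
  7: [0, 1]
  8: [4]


Visit 7, enqueue [0, 1]
Visit 0, enqueue [2, 6]
Visit 1, enqueue []
Visit 2, enqueue []
Visit 6, enqueue [4]
Visit 4, enqueue [3, 5, 8]
Visit 3, enqueue []
Visit 5, enqueue []
Visit 8, enqueue []

BFS order: [7, 0, 1, 2, 6, 4, 3, 5, 8]


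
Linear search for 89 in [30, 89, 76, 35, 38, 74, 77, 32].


i=0: 30!=89
i=1: 89==89 found!

Found at 1, 2 comps


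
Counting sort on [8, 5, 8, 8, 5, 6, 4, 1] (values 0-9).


Input: [8, 5, 8, 8, 5, 6, 4, 1]
Counts: [0, 1, 0, 0, 1, 2, 1, 0, 3, 0]

Sorted: [1, 4, 5, 5, 6, 8, 8, 8]


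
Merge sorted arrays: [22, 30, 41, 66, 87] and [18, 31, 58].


Take 18 from B
Take 22 from A
Take 30 from A
Take 31 from B
Take 41 from A
Take 58 from B

Merged: [18, 22, 30, 31, 41, 58, 66, 87]


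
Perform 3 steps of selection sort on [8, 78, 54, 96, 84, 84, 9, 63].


Initial: [8, 78, 54, 96, 84, 84, 9, 63]
Step 1: min=8 at 0
  Swap: [8, 78, 54, 96, 84, 84, 9, 63]
Step 2: min=9 at 6
  Swap: [8, 9, 54, 96, 84, 84, 78, 63]
Step 3: min=54 at 2
  Swap: [8, 9, 54, 96, 84, 84, 78, 63]

After 3 steps: [8, 9, 54, 96, 84, 84, 78, 63]


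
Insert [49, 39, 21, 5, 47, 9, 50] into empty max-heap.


Insert 49: [49]
Insert 39: [49, 39]
Insert 21: [49, 39, 21]
Insert 5: [49, 39, 21, 5]
Insert 47: [49, 47, 21, 5, 39]
Insert 9: [49, 47, 21, 5, 39, 9]
Insert 50: [50, 47, 49, 5, 39, 9, 21]

Final heap: [50, 47, 49, 5, 39, 9, 21]


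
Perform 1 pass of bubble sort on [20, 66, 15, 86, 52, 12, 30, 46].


Initial: [20, 66, 15, 86, 52, 12, 30, 46]
Pass 1: [20, 15, 66, 52, 12, 30, 46, 86] (5 swaps)

After 1 pass: [20, 15, 66, 52, 12, 30, 46, 86]


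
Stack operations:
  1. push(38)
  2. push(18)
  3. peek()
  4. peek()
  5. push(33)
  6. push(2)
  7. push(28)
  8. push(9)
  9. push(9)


push(38) -> [38]
push(18) -> [38, 18]
peek()->18
peek()->18
push(33) -> [38, 18, 33]
push(2) -> [38, 18, 33, 2]
push(28) -> [38, 18, 33, 2, 28]
push(9) -> [38, 18, 33, 2, 28, 9]
push(9) -> [38, 18, 33, 2, 28, 9, 9]

Final stack: [38, 18, 33, 2, 28, 9, 9]


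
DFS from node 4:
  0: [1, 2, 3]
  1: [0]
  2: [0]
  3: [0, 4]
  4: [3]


Visit 4, push [3]
Visit 3, push [0]
Visit 0, push [2, 1]
Visit 1, push []
Visit 2, push []

DFS order: [4, 3, 0, 1, 2]


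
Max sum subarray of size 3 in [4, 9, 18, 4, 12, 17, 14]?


[0:3]: 31
[1:4]: 31
[2:5]: 34
[3:6]: 33
[4:7]: 43

Max: 43 at [4:7]


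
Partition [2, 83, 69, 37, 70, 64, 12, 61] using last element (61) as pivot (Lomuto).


Pivot: 61
  2 <= 61: advance i (no swap)
  37 <= 61: swap -> [2, 37, 69, 83, 70, 64, 12, 61]
  12 <= 61: swap -> [2, 37, 12, 83, 70, 64, 69, 61]
Place pivot at 3: [2, 37, 12, 61, 70, 64, 69, 83]

Partitioned: [2, 37, 12, 61, 70, 64, 69, 83]


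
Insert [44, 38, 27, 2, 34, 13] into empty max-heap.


Insert 44: [44]
Insert 38: [44, 38]
Insert 27: [44, 38, 27]
Insert 2: [44, 38, 27, 2]
Insert 34: [44, 38, 27, 2, 34]
Insert 13: [44, 38, 27, 2, 34, 13]

Final heap: [44, 38, 27, 2, 34, 13]


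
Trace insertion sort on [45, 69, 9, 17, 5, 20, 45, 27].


Initial: [45, 69, 9, 17, 5, 20, 45, 27]
Insert 69: [45, 69, 9, 17, 5, 20, 45, 27]
Insert 9: [9, 45, 69, 17, 5, 20, 45, 27]
Insert 17: [9, 17, 45, 69, 5, 20, 45, 27]
Insert 5: [5, 9, 17, 45, 69, 20, 45, 27]
Insert 20: [5, 9, 17, 20, 45, 69, 45, 27]
Insert 45: [5, 9, 17, 20, 45, 45, 69, 27]
Insert 27: [5, 9, 17, 20, 27, 45, 45, 69]

Sorted: [5, 9, 17, 20, 27, 45, 45, 69]


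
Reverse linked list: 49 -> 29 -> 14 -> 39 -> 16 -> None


Step 1: curr=49, set curr.next=prev(None) | reversed so far: 49
Step 2: curr=29, set curr.next=prev(49) | reversed so far: 29 -> 49
Step 3: curr=14, set curr.next=prev(29) | reversed so far: 14 -> 29 -> 49
Step 4: curr=39, set curr.next=prev(14) | reversed so far: 39 -> 14 -> 29 -> 49
Step 5: curr=16, set curr.next=prev(39) | reversed so far: 16 -> 39 -> 14 -> 29 -> 49

16 -> 39 -> 14 -> 29 -> 49 -> None


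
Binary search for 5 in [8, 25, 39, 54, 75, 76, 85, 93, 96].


Step 1: lo=0, hi=8, mid=4, val=75
Step 2: lo=0, hi=3, mid=1, val=25
Step 3: lo=0, hi=0, mid=0, val=8

Not found


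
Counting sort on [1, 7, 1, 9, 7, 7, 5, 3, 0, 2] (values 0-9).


Input: [1, 7, 1, 9, 7, 7, 5, 3, 0, 2]
Counts: [1, 2, 1, 1, 0, 1, 0, 3, 0, 1]

Sorted: [0, 1, 1, 2, 3, 5, 7, 7, 7, 9]


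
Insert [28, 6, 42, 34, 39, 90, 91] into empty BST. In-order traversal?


Insert 28: root
Insert 6: L from 28
Insert 42: R from 28
Insert 34: R from 28 -> L from 42
Insert 39: R from 28 -> L from 42 -> R from 34
Insert 90: R from 28 -> R from 42
Insert 91: R from 28 -> R from 42 -> R from 90

In-order: [6, 28, 34, 39, 42, 90, 91]


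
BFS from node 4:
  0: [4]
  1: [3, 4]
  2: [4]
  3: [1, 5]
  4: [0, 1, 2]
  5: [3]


Visit 4, enqueue [0, 1, 2]
Visit 0, enqueue []
Visit 1, enqueue [3]
Visit 2, enqueue []
Visit 3, enqueue [5]
Visit 5, enqueue []

BFS order: [4, 0, 1, 2, 3, 5]


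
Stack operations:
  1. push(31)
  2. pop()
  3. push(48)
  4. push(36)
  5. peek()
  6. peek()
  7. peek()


push(31) -> [31]
pop()->31, []
push(48) -> [48]
push(36) -> [48, 36]
peek()->36
peek()->36
peek()->36

Final stack: [48, 36]


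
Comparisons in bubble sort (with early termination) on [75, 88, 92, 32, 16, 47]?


Algorithm: bubble sort (with early termination)
Input: [75, 88, 92, 32, 16, 47]
Sorted: [16, 32, 47, 75, 88, 92]

15


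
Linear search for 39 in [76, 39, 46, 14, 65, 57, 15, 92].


i=0: 76!=39
i=1: 39==39 found!

Found at 1, 2 comps


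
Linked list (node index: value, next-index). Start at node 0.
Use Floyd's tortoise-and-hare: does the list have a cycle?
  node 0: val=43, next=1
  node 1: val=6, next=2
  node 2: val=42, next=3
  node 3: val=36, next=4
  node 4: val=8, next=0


Floyd's tortoise (slow, +1) and hare (fast, +2):
  init: slow=0, fast=0
  step 1: slow=1, fast=2
  step 2: slow=2, fast=4
  step 3: slow=3, fast=1
  step 4: slow=4, fast=3
  step 5: slow=0, fast=0
  slow == fast at node 0: cycle detected

Cycle: yes


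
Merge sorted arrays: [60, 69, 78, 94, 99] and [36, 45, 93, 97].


Take 36 from B
Take 45 from B
Take 60 from A
Take 69 from A
Take 78 from A
Take 93 from B
Take 94 from A
Take 97 from B

Merged: [36, 45, 60, 69, 78, 93, 94, 97, 99]


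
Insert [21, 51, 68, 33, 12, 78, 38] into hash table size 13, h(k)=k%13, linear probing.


Insert 21: h=8 -> slot 8
Insert 51: h=12 -> slot 12
Insert 68: h=3 -> slot 3
Insert 33: h=7 -> slot 7
Insert 12: h=12, 1 probes -> slot 0
Insert 78: h=0, 1 probes -> slot 1
Insert 38: h=12, 3 probes -> slot 2

Table: [12, 78, 38, 68, None, None, None, 33, 21, None, None, None, 51]


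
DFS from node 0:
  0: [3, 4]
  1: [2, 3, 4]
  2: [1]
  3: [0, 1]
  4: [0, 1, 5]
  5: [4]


Visit 0, push [4, 3]
Visit 3, push [1]
Visit 1, push [4, 2]
Visit 2, push []
Visit 4, push [5]
Visit 5, push []

DFS order: [0, 3, 1, 2, 4, 5]


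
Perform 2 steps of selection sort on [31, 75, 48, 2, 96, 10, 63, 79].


Initial: [31, 75, 48, 2, 96, 10, 63, 79]
Step 1: min=2 at 3
  Swap: [2, 75, 48, 31, 96, 10, 63, 79]
Step 2: min=10 at 5
  Swap: [2, 10, 48, 31, 96, 75, 63, 79]

After 2 steps: [2, 10, 48, 31, 96, 75, 63, 79]


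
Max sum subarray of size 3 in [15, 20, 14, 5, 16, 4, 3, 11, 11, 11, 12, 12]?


[0:3]: 49
[1:4]: 39
[2:5]: 35
[3:6]: 25
[4:7]: 23
[5:8]: 18
[6:9]: 25
[7:10]: 33
[8:11]: 34
[9:12]: 35

Max: 49 at [0:3]


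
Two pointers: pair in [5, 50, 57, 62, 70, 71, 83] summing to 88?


lo=0(5)+hi=6(83)=88

Yes: 5+83=88


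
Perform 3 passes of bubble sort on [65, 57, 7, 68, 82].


Initial: [65, 57, 7, 68, 82]
Pass 1: [57, 7, 65, 68, 82] (2 swaps)
Pass 2: [7, 57, 65, 68, 82] (1 swaps)
Pass 3: [7, 57, 65, 68, 82] (0 swaps)

After 3 passes: [7, 57, 65, 68, 82]


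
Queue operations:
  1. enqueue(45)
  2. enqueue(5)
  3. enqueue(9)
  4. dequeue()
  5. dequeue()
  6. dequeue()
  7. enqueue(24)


enqueue(45) -> [45]
enqueue(5) -> [45, 5]
enqueue(9) -> [45, 5, 9]
dequeue()->45, [5, 9]
dequeue()->5, [9]
dequeue()->9, []
enqueue(24) -> [24]

Final queue: [24]


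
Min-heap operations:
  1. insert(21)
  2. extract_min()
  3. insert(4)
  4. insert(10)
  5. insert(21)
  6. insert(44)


insert(21) -> [21]
extract_min()->21, []
insert(4) -> [4]
insert(10) -> [4, 10]
insert(21) -> [4, 10, 21]
insert(44) -> [4, 10, 21, 44]

Final heap: [4, 10, 21, 44]


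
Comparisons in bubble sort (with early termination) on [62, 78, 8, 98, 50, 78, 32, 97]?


Algorithm: bubble sort (with early termination)
Input: [62, 78, 8, 98, 50, 78, 32, 97]
Sorted: [8, 32, 50, 62, 78, 78, 97, 98]

27


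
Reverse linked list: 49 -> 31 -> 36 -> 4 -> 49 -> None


Step 1: curr=49, set curr.next=prev(None) | reversed so far: 49
Step 2: curr=31, set curr.next=prev(49) | reversed so far: 31 -> 49
Step 3: curr=36, set curr.next=prev(31) | reversed so far: 36 -> 31 -> 49
Step 4: curr=4, set curr.next=prev(36) | reversed so far: 4 -> 36 -> 31 -> 49
Step 5: curr=49, set curr.next=prev(4) | reversed so far: 49 -> 4 -> 36 -> 31 -> 49

49 -> 4 -> 36 -> 31 -> 49 -> None


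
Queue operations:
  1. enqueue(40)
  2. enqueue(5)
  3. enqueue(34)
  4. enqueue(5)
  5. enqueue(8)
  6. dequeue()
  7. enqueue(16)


enqueue(40) -> [40]
enqueue(5) -> [40, 5]
enqueue(34) -> [40, 5, 34]
enqueue(5) -> [40, 5, 34, 5]
enqueue(8) -> [40, 5, 34, 5, 8]
dequeue()->40, [5, 34, 5, 8]
enqueue(16) -> [5, 34, 5, 8, 16]

Final queue: [5, 34, 5, 8, 16]


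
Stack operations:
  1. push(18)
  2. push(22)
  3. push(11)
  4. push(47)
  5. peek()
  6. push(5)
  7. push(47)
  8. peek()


push(18) -> [18]
push(22) -> [18, 22]
push(11) -> [18, 22, 11]
push(47) -> [18, 22, 11, 47]
peek()->47
push(5) -> [18, 22, 11, 47, 5]
push(47) -> [18, 22, 11, 47, 5, 47]
peek()->47

Final stack: [18, 22, 11, 47, 5, 47]


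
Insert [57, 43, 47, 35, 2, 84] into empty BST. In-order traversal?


Insert 57: root
Insert 43: L from 57
Insert 47: L from 57 -> R from 43
Insert 35: L from 57 -> L from 43
Insert 2: L from 57 -> L from 43 -> L from 35
Insert 84: R from 57

In-order: [2, 35, 43, 47, 57, 84]


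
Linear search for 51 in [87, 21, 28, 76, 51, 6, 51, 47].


i=0: 87!=51
i=1: 21!=51
i=2: 28!=51
i=3: 76!=51
i=4: 51==51 found!

Found at 4, 5 comps


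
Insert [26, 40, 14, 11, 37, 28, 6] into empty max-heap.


Insert 26: [26]
Insert 40: [40, 26]
Insert 14: [40, 26, 14]
Insert 11: [40, 26, 14, 11]
Insert 37: [40, 37, 14, 11, 26]
Insert 28: [40, 37, 28, 11, 26, 14]
Insert 6: [40, 37, 28, 11, 26, 14, 6]

Final heap: [40, 37, 28, 11, 26, 14, 6]


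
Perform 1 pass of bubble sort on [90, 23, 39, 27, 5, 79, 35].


Initial: [90, 23, 39, 27, 5, 79, 35]
Pass 1: [23, 39, 27, 5, 79, 35, 90] (6 swaps)

After 1 pass: [23, 39, 27, 5, 79, 35, 90]


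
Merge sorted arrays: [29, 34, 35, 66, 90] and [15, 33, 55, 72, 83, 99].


Take 15 from B
Take 29 from A
Take 33 from B
Take 34 from A
Take 35 from A
Take 55 from B
Take 66 from A
Take 72 from B
Take 83 from B
Take 90 from A

Merged: [15, 29, 33, 34, 35, 55, 66, 72, 83, 90, 99]


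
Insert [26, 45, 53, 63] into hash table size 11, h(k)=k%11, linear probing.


Insert 26: h=4 -> slot 4
Insert 45: h=1 -> slot 1
Insert 53: h=9 -> slot 9
Insert 63: h=8 -> slot 8

Table: [None, 45, None, None, 26, None, None, None, 63, 53, None]


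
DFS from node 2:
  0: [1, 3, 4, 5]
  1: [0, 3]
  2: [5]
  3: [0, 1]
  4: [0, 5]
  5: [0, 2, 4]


Visit 2, push [5]
Visit 5, push [4, 0]
Visit 0, push [4, 3, 1]
Visit 1, push [3]
Visit 3, push []
Visit 4, push []

DFS order: [2, 5, 0, 1, 3, 4]


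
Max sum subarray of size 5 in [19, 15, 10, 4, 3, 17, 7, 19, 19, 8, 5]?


[0:5]: 51
[1:6]: 49
[2:7]: 41
[3:8]: 50
[4:9]: 65
[5:10]: 70
[6:11]: 58

Max: 70 at [5:10]


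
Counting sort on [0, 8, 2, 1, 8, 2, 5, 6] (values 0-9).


Input: [0, 8, 2, 1, 8, 2, 5, 6]
Counts: [1, 1, 2, 0, 0, 1, 1, 0, 2, 0]

Sorted: [0, 1, 2, 2, 5, 6, 8, 8]


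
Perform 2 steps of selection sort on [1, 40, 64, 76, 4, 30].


Initial: [1, 40, 64, 76, 4, 30]
Step 1: min=1 at 0
  Swap: [1, 40, 64, 76, 4, 30]
Step 2: min=4 at 4
  Swap: [1, 4, 64, 76, 40, 30]

After 2 steps: [1, 4, 64, 76, 40, 30]


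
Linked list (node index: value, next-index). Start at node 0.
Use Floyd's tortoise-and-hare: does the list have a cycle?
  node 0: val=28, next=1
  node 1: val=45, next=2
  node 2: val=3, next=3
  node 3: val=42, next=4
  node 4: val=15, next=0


Floyd's tortoise (slow, +1) and hare (fast, +2):
  init: slow=0, fast=0
  step 1: slow=1, fast=2
  step 2: slow=2, fast=4
  step 3: slow=3, fast=1
  step 4: slow=4, fast=3
  step 5: slow=0, fast=0
  slow == fast at node 0: cycle detected

Cycle: yes


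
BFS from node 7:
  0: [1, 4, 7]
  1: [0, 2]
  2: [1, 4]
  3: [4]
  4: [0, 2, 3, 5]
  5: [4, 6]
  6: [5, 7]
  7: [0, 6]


Visit 7, enqueue [0, 6]
Visit 0, enqueue [1, 4]
Visit 6, enqueue [5]
Visit 1, enqueue [2]
Visit 4, enqueue [3]
Visit 5, enqueue []
Visit 2, enqueue []
Visit 3, enqueue []

BFS order: [7, 0, 6, 1, 4, 5, 2, 3]


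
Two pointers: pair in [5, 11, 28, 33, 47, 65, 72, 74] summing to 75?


lo=0(5)+hi=7(74)=79
lo=0(5)+hi=6(72)=77
lo=0(5)+hi=5(65)=70
lo=1(11)+hi=5(65)=76
lo=1(11)+hi=4(47)=58
lo=2(28)+hi=4(47)=75

Yes: 28+47=75


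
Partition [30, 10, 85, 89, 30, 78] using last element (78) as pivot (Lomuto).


Pivot: 78
  30 <= 78: advance i (no swap)
  10 <= 78: advance i (no swap)
  30 <= 78: swap -> [30, 10, 30, 89, 85, 78]
Place pivot at 3: [30, 10, 30, 78, 85, 89]

Partitioned: [30, 10, 30, 78, 85, 89]


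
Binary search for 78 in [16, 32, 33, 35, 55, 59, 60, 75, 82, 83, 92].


Step 1: lo=0, hi=10, mid=5, val=59
Step 2: lo=6, hi=10, mid=8, val=82
Step 3: lo=6, hi=7, mid=6, val=60
Step 4: lo=7, hi=7, mid=7, val=75

Not found


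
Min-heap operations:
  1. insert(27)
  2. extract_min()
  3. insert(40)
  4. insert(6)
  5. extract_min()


insert(27) -> [27]
extract_min()->27, []
insert(40) -> [40]
insert(6) -> [6, 40]
extract_min()->6, [40]

Final heap: [40]


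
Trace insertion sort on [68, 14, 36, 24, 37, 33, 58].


Initial: [68, 14, 36, 24, 37, 33, 58]
Insert 14: [14, 68, 36, 24, 37, 33, 58]
Insert 36: [14, 36, 68, 24, 37, 33, 58]
Insert 24: [14, 24, 36, 68, 37, 33, 58]
Insert 37: [14, 24, 36, 37, 68, 33, 58]
Insert 33: [14, 24, 33, 36, 37, 68, 58]
Insert 58: [14, 24, 33, 36, 37, 58, 68]

Sorted: [14, 24, 33, 36, 37, 58, 68]


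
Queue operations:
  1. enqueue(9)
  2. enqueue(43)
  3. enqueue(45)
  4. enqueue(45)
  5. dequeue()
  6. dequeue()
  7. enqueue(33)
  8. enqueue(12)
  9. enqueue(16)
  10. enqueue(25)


enqueue(9) -> [9]
enqueue(43) -> [9, 43]
enqueue(45) -> [9, 43, 45]
enqueue(45) -> [9, 43, 45, 45]
dequeue()->9, [43, 45, 45]
dequeue()->43, [45, 45]
enqueue(33) -> [45, 45, 33]
enqueue(12) -> [45, 45, 33, 12]
enqueue(16) -> [45, 45, 33, 12, 16]
enqueue(25) -> [45, 45, 33, 12, 16, 25]

Final queue: [45, 45, 33, 12, 16, 25]


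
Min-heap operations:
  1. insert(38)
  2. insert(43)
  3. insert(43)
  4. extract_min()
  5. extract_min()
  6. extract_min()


insert(38) -> [38]
insert(43) -> [38, 43]
insert(43) -> [38, 43, 43]
extract_min()->38, [43, 43]
extract_min()->43, [43]
extract_min()->43, []

Final heap: []


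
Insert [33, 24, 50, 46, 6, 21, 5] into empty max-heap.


Insert 33: [33]
Insert 24: [33, 24]
Insert 50: [50, 24, 33]
Insert 46: [50, 46, 33, 24]
Insert 6: [50, 46, 33, 24, 6]
Insert 21: [50, 46, 33, 24, 6, 21]
Insert 5: [50, 46, 33, 24, 6, 21, 5]

Final heap: [50, 46, 33, 24, 6, 21, 5]


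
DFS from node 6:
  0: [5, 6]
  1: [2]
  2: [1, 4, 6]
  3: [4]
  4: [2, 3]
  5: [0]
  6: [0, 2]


Visit 6, push [2, 0]
Visit 0, push [5]
Visit 5, push []
Visit 2, push [4, 1]
Visit 1, push []
Visit 4, push [3]
Visit 3, push []

DFS order: [6, 0, 5, 2, 1, 4, 3]


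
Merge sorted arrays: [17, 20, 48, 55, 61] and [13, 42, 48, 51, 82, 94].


Take 13 from B
Take 17 from A
Take 20 from A
Take 42 from B
Take 48 from A
Take 48 from B
Take 51 from B
Take 55 from A
Take 61 from A

Merged: [13, 17, 20, 42, 48, 48, 51, 55, 61, 82, 94]


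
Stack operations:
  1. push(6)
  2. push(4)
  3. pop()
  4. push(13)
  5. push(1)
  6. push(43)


push(6) -> [6]
push(4) -> [6, 4]
pop()->4, [6]
push(13) -> [6, 13]
push(1) -> [6, 13, 1]
push(43) -> [6, 13, 1, 43]

Final stack: [6, 13, 1, 43]


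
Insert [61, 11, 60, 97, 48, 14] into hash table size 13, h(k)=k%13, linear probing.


Insert 61: h=9 -> slot 9
Insert 11: h=11 -> slot 11
Insert 60: h=8 -> slot 8
Insert 97: h=6 -> slot 6
Insert 48: h=9, 1 probes -> slot 10
Insert 14: h=1 -> slot 1

Table: [None, 14, None, None, None, None, 97, None, 60, 61, 48, 11, None]


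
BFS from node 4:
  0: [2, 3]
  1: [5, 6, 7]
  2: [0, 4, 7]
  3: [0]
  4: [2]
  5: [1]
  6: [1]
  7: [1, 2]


Visit 4, enqueue [2]
Visit 2, enqueue [0, 7]
Visit 0, enqueue [3]
Visit 7, enqueue [1]
Visit 3, enqueue []
Visit 1, enqueue [5, 6]
Visit 5, enqueue []
Visit 6, enqueue []

BFS order: [4, 2, 0, 7, 3, 1, 5, 6]


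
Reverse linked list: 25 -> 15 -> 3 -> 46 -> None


Step 1: curr=25, set curr.next=prev(None) | reversed so far: 25
Step 2: curr=15, set curr.next=prev(25) | reversed so far: 15 -> 25
Step 3: curr=3, set curr.next=prev(15) | reversed so far: 3 -> 15 -> 25
Step 4: curr=46, set curr.next=prev(3) | reversed so far: 46 -> 3 -> 15 -> 25

46 -> 3 -> 15 -> 25 -> None


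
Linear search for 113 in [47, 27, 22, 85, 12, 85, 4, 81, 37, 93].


i=0: 47!=113
i=1: 27!=113
i=2: 22!=113
i=3: 85!=113
i=4: 12!=113
i=5: 85!=113
i=6: 4!=113
i=7: 81!=113
i=8: 37!=113
i=9: 93!=113

Not found, 10 comps


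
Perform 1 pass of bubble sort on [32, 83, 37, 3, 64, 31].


Initial: [32, 83, 37, 3, 64, 31]
Pass 1: [32, 37, 3, 64, 31, 83] (4 swaps)

After 1 pass: [32, 37, 3, 64, 31, 83]


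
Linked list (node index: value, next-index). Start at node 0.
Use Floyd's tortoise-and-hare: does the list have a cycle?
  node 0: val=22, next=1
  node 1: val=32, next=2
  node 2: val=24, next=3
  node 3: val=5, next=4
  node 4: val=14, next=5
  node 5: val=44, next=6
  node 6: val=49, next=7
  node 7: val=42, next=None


Floyd's tortoise (slow, +1) and hare (fast, +2):
  init: slow=0, fast=0
  step 1: slow=1, fast=2
  step 2: slow=2, fast=4
  step 3: slow=3, fast=6
  step 4: fast 6->7->None, no cycle

Cycle: no


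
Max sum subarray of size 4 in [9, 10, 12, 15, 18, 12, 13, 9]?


[0:4]: 46
[1:5]: 55
[2:6]: 57
[3:7]: 58
[4:8]: 52

Max: 58 at [3:7]


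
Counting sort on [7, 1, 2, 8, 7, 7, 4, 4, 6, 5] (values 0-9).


Input: [7, 1, 2, 8, 7, 7, 4, 4, 6, 5]
Counts: [0, 1, 1, 0, 2, 1, 1, 3, 1, 0]

Sorted: [1, 2, 4, 4, 5, 6, 7, 7, 7, 8]


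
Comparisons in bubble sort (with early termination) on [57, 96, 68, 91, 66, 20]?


Algorithm: bubble sort (with early termination)
Input: [57, 96, 68, 91, 66, 20]
Sorted: [20, 57, 66, 68, 91, 96]

15


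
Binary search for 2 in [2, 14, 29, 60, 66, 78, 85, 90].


Step 1: lo=0, hi=7, mid=3, val=60
Step 2: lo=0, hi=2, mid=1, val=14
Step 3: lo=0, hi=0, mid=0, val=2

Found at index 0


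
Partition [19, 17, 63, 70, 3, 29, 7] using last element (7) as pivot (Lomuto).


Pivot: 7
  3 <= 7: swap -> [3, 17, 63, 70, 19, 29, 7]
Place pivot at 1: [3, 7, 63, 70, 19, 29, 17]

Partitioned: [3, 7, 63, 70, 19, 29, 17]


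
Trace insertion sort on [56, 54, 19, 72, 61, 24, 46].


Initial: [56, 54, 19, 72, 61, 24, 46]
Insert 54: [54, 56, 19, 72, 61, 24, 46]
Insert 19: [19, 54, 56, 72, 61, 24, 46]
Insert 72: [19, 54, 56, 72, 61, 24, 46]
Insert 61: [19, 54, 56, 61, 72, 24, 46]
Insert 24: [19, 24, 54, 56, 61, 72, 46]
Insert 46: [19, 24, 46, 54, 56, 61, 72]

Sorted: [19, 24, 46, 54, 56, 61, 72]


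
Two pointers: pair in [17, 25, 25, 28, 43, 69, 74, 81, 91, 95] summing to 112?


lo=0(17)+hi=9(95)=112

Yes: 17+95=112


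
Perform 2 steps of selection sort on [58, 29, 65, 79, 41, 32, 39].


Initial: [58, 29, 65, 79, 41, 32, 39]
Step 1: min=29 at 1
  Swap: [29, 58, 65, 79, 41, 32, 39]
Step 2: min=32 at 5
  Swap: [29, 32, 65, 79, 41, 58, 39]

After 2 steps: [29, 32, 65, 79, 41, 58, 39]


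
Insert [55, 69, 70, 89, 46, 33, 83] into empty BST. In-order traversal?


Insert 55: root
Insert 69: R from 55
Insert 70: R from 55 -> R from 69
Insert 89: R from 55 -> R from 69 -> R from 70
Insert 46: L from 55
Insert 33: L from 55 -> L from 46
Insert 83: R from 55 -> R from 69 -> R from 70 -> L from 89

In-order: [33, 46, 55, 69, 70, 83, 89]


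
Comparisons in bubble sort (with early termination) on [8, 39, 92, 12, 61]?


Algorithm: bubble sort (with early termination)
Input: [8, 39, 92, 12, 61]
Sorted: [8, 12, 39, 61, 92]

9


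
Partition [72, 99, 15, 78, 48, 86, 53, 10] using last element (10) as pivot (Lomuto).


Pivot: 10
Place pivot at 0: [10, 99, 15, 78, 48, 86, 53, 72]

Partitioned: [10, 99, 15, 78, 48, 86, 53, 72]


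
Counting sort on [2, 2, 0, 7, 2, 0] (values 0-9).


Input: [2, 2, 0, 7, 2, 0]
Counts: [2, 0, 3, 0, 0, 0, 0, 1, 0, 0]

Sorted: [0, 0, 2, 2, 2, 7]


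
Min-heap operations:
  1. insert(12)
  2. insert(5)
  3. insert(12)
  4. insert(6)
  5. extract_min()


insert(12) -> [12]
insert(5) -> [5, 12]
insert(12) -> [5, 12, 12]
insert(6) -> [5, 6, 12, 12]
extract_min()->5, [6, 12, 12]

Final heap: [6, 12, 12]


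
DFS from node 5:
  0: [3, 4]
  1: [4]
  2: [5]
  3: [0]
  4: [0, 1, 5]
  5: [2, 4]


Visit 5, push [4, 2]
Visit 2, push []
Visit 4, push [1, 0]
Visit 0, push [3]
Visit 3, push []
Visit 1, push []

DFS order: [5, 2, 4, 0, 3, 1]


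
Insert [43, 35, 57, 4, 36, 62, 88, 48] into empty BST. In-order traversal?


Insert 43: root
Insert 35: L from 43
Insert 57: R from 43
Insert 4: L from 43 -> L from 35
Insert 36: L from 43 -> R from 35
Insert 62: R from 43 -> R from 57
Insert 88: R from 43 -> R from 57 -> R from 62
Insert 48: R from 43 -> L from 57

In-order: [4, 35, 36, 43, 48, 57, 62, 88]


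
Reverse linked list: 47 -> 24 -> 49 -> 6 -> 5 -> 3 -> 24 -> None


Step 1: curr=47, set curr.next=prev(None) | reversed so far: 47
Step 2: curr=24, set curr.next=prev(47) | reversed so far: 24 -> 47
Step 3: curr=49, set curr.next=prev(24) | reversed so far: 49 -> 24 -> 47
Step 4: curr=6, set curr.next=prev(49) | reversed so far: 6 -> 49 -> 24 -> 47
Step 5: curr=5, set curr.next=prev(6) | reversed so far: 5 -> 6 -> 49 -> 24 -> 47
Step 6: curr=3, set curr.next=prev(5) | reversed so far: 3 -> 5 -> 6 -> 49 -> 24 -> 47
Step 7: curr=24, set curr.next=prev(3) | reversed so far: 24 -> 3 -> 5 -> 6 -> 49 -> 24 -> 47

24 -> 3 -> 5 -> 6 -> 49 -> 24 -> 47 -> None


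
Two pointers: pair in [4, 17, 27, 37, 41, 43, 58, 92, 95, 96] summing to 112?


lo=0(4)+hi=9(96)=100
lo=1(17)+hi=9(96)=113
lo=1(17)+hi=8(95)=112

Yes: 17+95=112


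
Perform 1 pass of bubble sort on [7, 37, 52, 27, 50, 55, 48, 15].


Initial: [7, 37, 52, 27, 50, 55, 48, 15]
Pass 1: [7, 37, 27, 50, 52, 48, 15, 55] (4 swaps)

After 1 pass: [7, 37, 27, 50, 52, 48, 15, 55]


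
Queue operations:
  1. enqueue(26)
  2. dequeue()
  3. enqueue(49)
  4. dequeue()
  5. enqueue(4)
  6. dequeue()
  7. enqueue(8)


enqueue(26) -> [26]
dequeue()->26, []
enqueue(49) -> [49]
dequeue()->49, []
enqueue(4) -> [4]
dequeue()->4, []
enqueue(8) -> [8]

Final queue: [8]


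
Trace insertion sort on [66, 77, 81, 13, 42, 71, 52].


Initial: [66, 77, 81, 13, 42, 71, 52]
Insert 77: [66, 77, 81, 13, 42, 71, 52]
Insert 81: [66, 77, 81, 13, 42, 71, 52]
Insert 13: [13, 66, 77, 81, 42, 71, 52]
Insert 42: [13, 42, 66, 77, 81, 71, 52]
Insert 71: [13, 42, 66, 71, 77, 81, 52]
Insert 52: [13, 42, 52, 66, 71, 77, 81]

Sorted: [13, 42, 52, 66, 71, 77, 81]


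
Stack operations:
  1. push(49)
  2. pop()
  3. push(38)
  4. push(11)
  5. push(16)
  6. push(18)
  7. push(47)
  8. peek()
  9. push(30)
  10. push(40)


push(49) -> [49]
pop()->49, []
push(38) -> [38]
push(11) -> [38, 11]
push(16) -> [38, 11, 16]
push(18) -> [38, 11, 16, 18]
push(47) -> [38, 11, 16, 18, 47]
peek()->47
push(30) -> [38, 11, 16, 18, 47, 30]
push(40) -> [38, 11, 16, 18, 47, 30, 40]

Final stack: [38, 11, 16, 18, 47, 30, 40]


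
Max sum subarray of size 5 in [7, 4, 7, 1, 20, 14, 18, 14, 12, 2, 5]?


[0:5]: 39
[1:6]: 46
[2:7]: 60
[3:8]: 67
[4:9]: 78
[5:10]: 60
[6:11]: 51

Max: 78 at [4:9]


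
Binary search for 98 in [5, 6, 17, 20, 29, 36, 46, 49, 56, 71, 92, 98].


Step 1: lo=0, hi=11, mid=5, val=36
Step 2: lo=6, hi=11, mid=8, val=56
Step 3: lo=9, hi=11, mid=10, val=92
Step 4: lo=11, hi=11, mid=11, val=98

Found at index 11


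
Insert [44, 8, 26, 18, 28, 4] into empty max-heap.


Insert 44: [44]
Insert 8: [44, 8]
Insert 26: [44, 8, 26]
Insert 18: [44, 18, 26, 8]
Insert 28: [44, 28, 26, 8, 18]
Insert 4: [44, 28, 26, 8, 18, 4]

Final heap: [44, 28, 26, 8, 18, 4]


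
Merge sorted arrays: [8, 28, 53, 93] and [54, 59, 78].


Take 8 from A
Take 28 from A
Take 53 from A
Take 54 from B
Take 59 from B
Take 78 from B

Merged: [8, 28, 53, 54, 59, 78, 93]


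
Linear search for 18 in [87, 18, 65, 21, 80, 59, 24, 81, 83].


i=0: 87!=18
i=1: 18==18 found!

Found at 1, 2 comps


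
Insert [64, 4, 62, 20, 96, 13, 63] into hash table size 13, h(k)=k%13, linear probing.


Insert 64: h=12 -> slot 12
Insert 4: h=4 -> slot 4
Insert 62: h=10 -> slot 10
Insert 20: h=7 -> slot 7
Insert 96: h=5 -> slot 5
Insert 13: h=0 -> slot 0
Insert 63: h=11 -> slot 11

Table: [13, None, None, None, 4, 96, None, 20, None, None, 62, 63, 64]


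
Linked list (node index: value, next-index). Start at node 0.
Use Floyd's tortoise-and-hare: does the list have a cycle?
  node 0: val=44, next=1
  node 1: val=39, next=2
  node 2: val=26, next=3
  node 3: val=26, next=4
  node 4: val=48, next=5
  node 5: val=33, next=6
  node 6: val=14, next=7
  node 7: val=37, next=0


Floyd's tortoise (slow, +1) and hare (fast, +2):
  init: slow=0, fast=0
  step 1: slow=1, fast=2
  step 2: slow=2, fast=4
  step 3: slow=3, fast=6
  step 4: slow=4, fast=0
  step 5: slow=5, fast=2
  step 6: slow=6, fast=4
  step 7: slow=7, fast=6
  step 8: slow=0, fast=0
  slow == fast at node 0: cycle detected

Cycle: yes


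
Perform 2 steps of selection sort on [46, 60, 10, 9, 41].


Initial: [46, 60, 10, 9, 41]
Step 1: min=9 at 3
  Swap: [9, 60, 10, 46, 41]
Step 2: min=10 at 2
  Swap: [9, 10, 60, 46, 41]

After 2 steps: [9, 10, 60, 46, 41]


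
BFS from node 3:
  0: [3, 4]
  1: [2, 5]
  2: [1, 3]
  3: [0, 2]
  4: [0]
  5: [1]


Visit 3, enqueue [0, 2]
Visit 0, enqueue [4]
Visit 2, enqueue [1]
Visit 4, enqueue []
Visit 1, enqueue [5]
Visit 5, enqueue []

BFS order: [3, 0, 2, 4, 1, 5]


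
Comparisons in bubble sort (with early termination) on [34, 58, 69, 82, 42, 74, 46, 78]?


Algorithm: bubble sort (with early termination)
Input: [34, 58, 69, 82, 42, 74, 46, 78]
Sorted: [34, 42, 46, 58, 69, 74, 78, 82]

25


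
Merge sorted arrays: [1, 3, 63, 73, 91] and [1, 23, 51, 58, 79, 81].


Take 1 from A
Take 1 from B
Take 3 from A
Take 23 from B
Take 51 from B
Take 58 from B
Take 63 from A
Take 73 from A
Take 79 from B
Take 81 from B

Merged: [1, 1, 3, 23, 51, 58, 63, 73, 79, 81, 91]


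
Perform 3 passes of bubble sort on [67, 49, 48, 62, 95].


Initial: [67, 49, 48, 62, 95]
Pass 1: [49, 48, 62, 67, 95] (3 swaps)
Pass 2: [48, 49, 62, 67, 95] (1 swaps)
Pass 3: [48, 49, 62, 67, 95] (0 swaps)

After 3 passes: [48, 49, 62, 67, 95]


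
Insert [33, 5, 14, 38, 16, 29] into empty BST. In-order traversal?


Insert 33: root
Insert 5: L from 33
Insert 14: L from 33 -> R from 5
Insert 38: R from 33
Insert 16: L from 33 -> R from 5 -> R from 14
Insert 29: L from 33 -> R from 5 -> R from 14 -> R from 16

In-order: [5, 14, 16, 29, 33, 38]


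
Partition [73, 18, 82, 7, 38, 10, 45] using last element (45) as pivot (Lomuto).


Pivot: 45
  18 <= 45: swap -> [18, 73, 82, 7, 38, 10, 45]
  7 <= 45: swap -> [18, 7, 82, 73, 38, 10, 45]
  38 <= 45: swap -> [18, 7, 38, 73, 82, 10, 45]
  10 <= 45: swap -> [18, 7, 38, 10, 82, 73, 45]
Place pivot at 4: [18, 7, 38, 10, 45, 73, 82]

Partitioned: [18, 7, 38, 10, 45, 73, 82]


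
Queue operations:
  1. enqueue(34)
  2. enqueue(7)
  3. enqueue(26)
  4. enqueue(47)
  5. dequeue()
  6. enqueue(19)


enqueue(34) -> [34]
enqueue(7) -> [34, 7]
enqueue(26) -> [34, 7, 26]
enqueue(47) -> [34, 7, 26, 47]
dequeue()->34, [7, 26, 47]
enqueue(19) -> [7, 26, 47, 19]

Final queue: [7, 26, 47, 19]


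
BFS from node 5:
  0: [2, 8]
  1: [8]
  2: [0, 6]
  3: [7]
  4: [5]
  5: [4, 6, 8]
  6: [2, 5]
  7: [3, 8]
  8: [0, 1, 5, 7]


Visit 5, enqueue [4, 6, 8]
Visit 4, enqueue []
Visit 6, enqueue [2]
Visit 8, enqueue [0, 1, 7]
Visit 2, enqueue []
Visit 0, enqueue []
Visit 1, enqueue []
Visit 7, enqueue [3]
Visit 3, enqueue []

BFS order: [5, 4, 6, 8, 2, 0, 1, 7, 3]


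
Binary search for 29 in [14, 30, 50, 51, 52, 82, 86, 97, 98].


Step 1: lo=0, hi=8, mid=4, val=52
Step 2: lo=0, hi=3, mid=1, val=30
Step 3: lo=0, hi=0, mid=0, val=14

Not found


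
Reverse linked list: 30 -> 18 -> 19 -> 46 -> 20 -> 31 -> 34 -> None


Step 1: curr=30, set curr.next=prev(None) | reversed so far: 30
Step 2: curr=18, set curr.next=prev(30) | reversed so far: 18 -> 30
Step 3: curr=19, set curr.next=prev(18) | reversed so far: 19 -> 18 -> 30
Step 4: curr=46, set curr.next=prev(19) | reversed so far: 46 -> 19 -> 18 -> 30
Step 5: curr=20, set curr.next=prev(46) | reversed so far: 20 -> 46 -> 19 -> 18 -> 30
Step 6: curr=31, set curr.next=prev(20) | reversed so far: 31 -> 20 -> 46 -> 19 -> 18 -> 30
Step 7: curr=34, set curr.next=prev(31) | reversed so far: 34 -> 31 -> 20 -> 46 -> 19 -> 18 -> 30

34 -> 31 -> 20 -> 46 -> 19 -> 18 -> 30 -> None


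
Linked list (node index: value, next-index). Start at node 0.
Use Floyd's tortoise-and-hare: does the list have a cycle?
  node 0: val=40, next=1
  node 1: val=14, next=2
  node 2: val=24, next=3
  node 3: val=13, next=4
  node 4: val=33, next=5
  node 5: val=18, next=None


Floyd's tortoise (slow, +1) and hare (fast, +2):
  init: slow=0, fast=0
  step 1: slow=1, fast=2
  step 2: slow=2, fast=4
  step 3: fast 4->5->None, no cycle

Cycle: no


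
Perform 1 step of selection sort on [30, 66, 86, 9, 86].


Initial: [30, 66, 86, 9, 86]
Step 1: min=9 at 3
  Swap: [9, 66, 86, 30, 86]

After 1 step: [9, 66, 86, 30, 86]


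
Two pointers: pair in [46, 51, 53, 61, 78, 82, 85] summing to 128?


lo=0(46)+hi=6(85)=131
lo=0(46)+hi=5(82)=128

Yes: 46+82=128


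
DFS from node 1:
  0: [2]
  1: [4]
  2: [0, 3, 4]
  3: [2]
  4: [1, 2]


Visit 1, push [4]
Visit 4, push [2]
Visit 2, push [3, 0]
Visit 0, push []
Visit 3, push []

DFS order: [1, 4, 2, 0, 3]
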